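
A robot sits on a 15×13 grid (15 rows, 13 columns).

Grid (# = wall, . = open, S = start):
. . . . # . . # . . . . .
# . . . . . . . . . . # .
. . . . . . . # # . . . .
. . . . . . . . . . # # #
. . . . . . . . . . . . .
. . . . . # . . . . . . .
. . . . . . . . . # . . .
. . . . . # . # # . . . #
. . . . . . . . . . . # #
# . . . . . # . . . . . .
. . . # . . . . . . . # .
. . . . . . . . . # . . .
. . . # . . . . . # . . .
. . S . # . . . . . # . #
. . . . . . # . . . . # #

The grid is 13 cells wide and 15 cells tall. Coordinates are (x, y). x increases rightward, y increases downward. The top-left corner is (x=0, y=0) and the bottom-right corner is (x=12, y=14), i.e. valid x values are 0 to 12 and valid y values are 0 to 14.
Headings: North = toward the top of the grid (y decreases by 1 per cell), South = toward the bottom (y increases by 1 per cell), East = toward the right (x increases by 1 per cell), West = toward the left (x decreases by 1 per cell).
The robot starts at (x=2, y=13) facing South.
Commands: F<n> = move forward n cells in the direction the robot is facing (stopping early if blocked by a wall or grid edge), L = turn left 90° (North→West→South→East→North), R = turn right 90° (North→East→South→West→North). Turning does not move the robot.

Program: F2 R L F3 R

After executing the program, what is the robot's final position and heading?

Answer: Final position: (x=2, y=14), facing West

Derivation:
Start: (x=2, y=13), facing South
  F2: move forward 1/2 (blocked), now at (x=2, y=14)
  R: turn right, now facing West
  L: turn left, now facing South
  F3: move forward 0/3 (blocked), now at (x=2, y=14)
  R: turn right, now facing West
Final: (x=2, y=14), facing West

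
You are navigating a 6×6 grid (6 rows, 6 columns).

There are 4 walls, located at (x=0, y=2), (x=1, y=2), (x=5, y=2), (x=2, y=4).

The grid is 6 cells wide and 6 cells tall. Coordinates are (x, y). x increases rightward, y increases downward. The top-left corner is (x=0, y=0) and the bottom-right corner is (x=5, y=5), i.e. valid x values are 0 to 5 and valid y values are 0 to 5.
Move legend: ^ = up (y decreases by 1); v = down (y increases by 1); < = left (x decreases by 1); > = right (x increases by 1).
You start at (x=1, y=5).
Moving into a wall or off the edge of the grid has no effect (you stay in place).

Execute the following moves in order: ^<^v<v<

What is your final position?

Start: (x=1, y=5)
  ^ (up): (x=1, y=5) -> (x=1, y=4)
  < (left): (x=1, y=4) -> (x=0, y=4)
  ^ (up): (x=0, y=4) -> (x=0, y=3)
  v (down): (x=0, y=3) -> (x=0, y=4)
  < (left): blocked, stay at (x=0, y=4)
  v (down): (x=0, y=4) -> (x=0, y=5)
  < (left): blocked, stay at (x=0, y=5)
Final: (x=0, y=5)

Answer: Final position: (x=0, y=5)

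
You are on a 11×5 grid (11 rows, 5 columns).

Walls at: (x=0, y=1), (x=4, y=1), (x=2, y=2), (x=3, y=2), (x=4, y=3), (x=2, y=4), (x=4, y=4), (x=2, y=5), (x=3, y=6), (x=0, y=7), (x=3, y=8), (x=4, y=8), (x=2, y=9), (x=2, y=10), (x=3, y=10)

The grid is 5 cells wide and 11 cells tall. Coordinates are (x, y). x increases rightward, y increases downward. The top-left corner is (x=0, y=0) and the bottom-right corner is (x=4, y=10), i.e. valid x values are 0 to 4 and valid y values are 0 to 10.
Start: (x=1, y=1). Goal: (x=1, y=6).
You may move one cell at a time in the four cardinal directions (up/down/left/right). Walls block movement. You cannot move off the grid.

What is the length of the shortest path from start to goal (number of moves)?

Answer: Shortest path length: 5

Derivation:
BFS from (x=1, y=1) until reaching (x=1, y=6):
  Distance 0: (x=1, y=1)
  Distance 1: (x=1, y=0), (x=2, y=1), (x=1, y=2)
  Distance 2: (x=0, y=0), (x=2, y=0), (x=3, y=1), (x=0, y=2), (x=1, y=3)
  Distance 3: (x=3, y=0), (x=0, y=3), (x=2, y=3), (x=1, y=4)
  Distance 4: (x=4, y=0), (x=3, y=3), (x=0, y=4), (x=1, y=5)
  Distance 5: (x=3, y=4), (x=0, y=5), (x=1, y=6)  <- goal reached here
One shortest path (5 moves): (x=1, y=1) -> (x=1, y=2) -> (x=1, y=3) -> (x=1, y=4) -> (x=1, y=5) -> (x=1, y=6)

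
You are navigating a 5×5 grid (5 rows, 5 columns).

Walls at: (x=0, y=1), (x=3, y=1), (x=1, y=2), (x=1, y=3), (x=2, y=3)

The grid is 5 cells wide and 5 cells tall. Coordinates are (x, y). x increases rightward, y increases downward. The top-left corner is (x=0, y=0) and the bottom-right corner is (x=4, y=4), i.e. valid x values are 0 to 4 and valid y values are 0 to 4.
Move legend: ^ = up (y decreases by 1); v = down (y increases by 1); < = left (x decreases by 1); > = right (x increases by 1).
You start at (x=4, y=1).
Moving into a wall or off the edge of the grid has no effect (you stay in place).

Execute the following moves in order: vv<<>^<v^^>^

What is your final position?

Start: (x=4, y=1)
  v (down): (x=4, y=1) -> (x=4, y=2)
  v (down): (x=4, y=2) -> (x=4, y=3)
  < (left): (x=4, y=3) -> (x=3, y=3)
  < (left): blocked, stay at (x=3, y=3)
  > (right): (x=3, y=3) -> (x=4, y=3)
  ^ (up): (x=4, y=3) -> (x=4, y=2)
  < (left): (x=4, y=2) -> (x=3, y=2)
  v (down): (x=3, y=2) -> (x=3, y=3)
  ^ (up): (x=3, y=3) -> (x=3, y=2)
  ^ (up): blocked, stay at (x=3, y=2)
  > (right): (x=3, y=2) -> (x=4, y=2)
  ^ (up): (x=4, y=2) -> (x=4, y=1)
Final: (x=4, y=1)

Answer: Final position: (x=4, y=1)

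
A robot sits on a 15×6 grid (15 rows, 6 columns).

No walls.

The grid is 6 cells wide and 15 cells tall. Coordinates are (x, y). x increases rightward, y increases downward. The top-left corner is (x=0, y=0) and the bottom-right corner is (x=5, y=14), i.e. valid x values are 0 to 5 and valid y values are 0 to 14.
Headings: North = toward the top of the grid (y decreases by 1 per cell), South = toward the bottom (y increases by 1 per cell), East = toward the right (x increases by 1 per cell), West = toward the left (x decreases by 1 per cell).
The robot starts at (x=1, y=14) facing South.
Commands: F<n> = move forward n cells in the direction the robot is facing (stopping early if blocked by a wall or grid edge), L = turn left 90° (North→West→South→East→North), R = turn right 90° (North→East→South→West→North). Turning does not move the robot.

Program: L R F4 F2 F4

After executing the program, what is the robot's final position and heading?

Start: (x=1, y=14), facing South
  L: turn left, now facing East
  R: turn right, now facing South
  F4: move forward 0/4 (blocked), now at (x=1, y=14)
  F2: move forward 0/2 (blocked), now at (x=1, y=14)
  F4: move forward 0/4 (blocked), now at (x=1, y=14)
Final: (x=1, y=14), facing South

Answer: Final position: (x=1, y=14), facing South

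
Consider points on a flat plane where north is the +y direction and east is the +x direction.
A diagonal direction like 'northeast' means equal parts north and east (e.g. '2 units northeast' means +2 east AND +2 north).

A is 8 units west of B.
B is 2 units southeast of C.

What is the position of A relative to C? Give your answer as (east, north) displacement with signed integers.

Place C at the origin (east=0, north=0).
  B is 2 units southeast of C: delta (east=+2, north=-2); B at (east=2, north=-2).
  A is 8 units west of B: delta (east=-8, north=+0); A at (east=-6, north=-2).
Therefore A relative to C: (east=-6, north=-2).

Answer: A is at (east=-6, north=-2) relative to C.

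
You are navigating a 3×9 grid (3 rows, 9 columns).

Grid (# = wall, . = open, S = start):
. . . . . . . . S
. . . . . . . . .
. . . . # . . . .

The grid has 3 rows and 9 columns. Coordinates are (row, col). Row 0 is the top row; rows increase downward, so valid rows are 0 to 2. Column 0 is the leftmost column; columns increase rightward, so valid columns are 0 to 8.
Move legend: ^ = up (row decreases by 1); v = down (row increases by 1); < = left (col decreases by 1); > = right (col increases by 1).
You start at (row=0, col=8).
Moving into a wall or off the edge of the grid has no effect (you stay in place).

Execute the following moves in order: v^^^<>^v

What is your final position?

Start: (row=0, col=8)
  v (down): (row=0, col=8) -> (row=1, col=8)
  ^ (up): (row=1, col=8) -> (row=0, col=8)
  ^ (up): blocked, stay at (row=0, col=8)
  ^ (up): blocked, stay at (row=0, col=8)
  < (left): (row=0, col=8) -> (row=0, col=7)
  > (right): (row=0, col=7) -> (row=0, col=8)
  ^ (up): blocked, stay at (row=0, col=8)
  v (down): (row=0, col=8) -> (row=1, col=8)
Final: (row=1, col=8)

Answer: Final position: (row=1, col=8)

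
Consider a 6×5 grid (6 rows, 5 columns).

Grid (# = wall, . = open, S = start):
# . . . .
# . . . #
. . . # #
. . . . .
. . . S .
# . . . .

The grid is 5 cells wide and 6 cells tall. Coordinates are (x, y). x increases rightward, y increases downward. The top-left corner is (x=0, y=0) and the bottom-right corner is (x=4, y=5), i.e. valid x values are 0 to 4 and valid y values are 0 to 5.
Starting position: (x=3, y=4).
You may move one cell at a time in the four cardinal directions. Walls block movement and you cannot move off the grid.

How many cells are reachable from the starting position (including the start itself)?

Answer: Reachable cells: 24

Derivation:
BFS flood-fill from (x=3, y=4):
  Distance 0: (x=3, y=4)
  Distance 1: (x=3, y=3), (x=2, y=4), (x=4, y=4), (x=3, y=5)
  Distance 2: (x=2, y=3), (x=4, y=3), (x=1, y=4), (x=2, y=5), (x=4, y=5)
  Distance 3: (x=2, y=2), (x=1, y=3), (x=0, y=4), (x=1, y=5)
  Distance 4: (x=2, y=1), (x=1, y=2), (x=0, y=3)
  Distance 5: (x=2, y=0), (x=1, y=1), (x=3, y=1), (x=0, y=2)
  Distance 6: (x=1, y=0), (x=3, y=0)
  Distance 7: (x=4, y=0)
Total reachable: 24 (grid has 24 open cells total)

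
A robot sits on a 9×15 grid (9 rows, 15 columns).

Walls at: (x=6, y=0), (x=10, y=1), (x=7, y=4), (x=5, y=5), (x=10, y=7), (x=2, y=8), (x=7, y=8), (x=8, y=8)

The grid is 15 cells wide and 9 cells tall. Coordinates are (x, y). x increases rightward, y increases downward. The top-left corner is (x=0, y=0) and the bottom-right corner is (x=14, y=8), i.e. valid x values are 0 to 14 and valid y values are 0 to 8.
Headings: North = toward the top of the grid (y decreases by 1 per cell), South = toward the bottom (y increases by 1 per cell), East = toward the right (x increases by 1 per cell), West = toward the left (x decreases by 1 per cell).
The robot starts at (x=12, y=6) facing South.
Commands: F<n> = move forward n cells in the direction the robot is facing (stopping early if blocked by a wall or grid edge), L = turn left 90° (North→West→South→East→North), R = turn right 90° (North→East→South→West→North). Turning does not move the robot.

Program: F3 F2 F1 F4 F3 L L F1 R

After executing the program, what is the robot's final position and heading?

Start: (x=12, y=6), facing South
  F3: move forward 2/3 (blocked), now at (x=12, y=8)
  F2: move forward 0/2 (blocked), now at (x=12, y=8)
  F1: move forward 0/1 (blocked), now at (x=12, y=8)
  F4: move forward 0/4 (blocked), now at (x=12, y=8)
  F3: move forward 0/3 (blocked), now at (x=12, y=8)
  L: turn left, now facing East
  L: turn left, now facing North
  F1: move forward 1, now at (x=12, y=7)
  R: turn right, now facing East
Final: (x=12, y=7), facing East

Answer: Final position: (x=12, y=7), facing East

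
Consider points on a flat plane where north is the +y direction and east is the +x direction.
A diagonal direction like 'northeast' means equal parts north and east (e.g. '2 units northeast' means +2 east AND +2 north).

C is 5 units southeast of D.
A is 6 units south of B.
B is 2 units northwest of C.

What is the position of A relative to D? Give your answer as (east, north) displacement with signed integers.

Place D at the origin (east=0, north=0).
  C is 5 units southeast of D: delta (east=+5, north=-5); C at (east=5, north=-5).
  B is 2 units northwest of C: delta (east=-2, north=+2); B at (east=3, north=-3).
  A is 6 units south of B: delta (east=+0, north=-6); A at (east=3, north=-9).
Therefore A relative to D: (east=3, north=-9).

Answer: A is at (east=3, north=-9) relative to D.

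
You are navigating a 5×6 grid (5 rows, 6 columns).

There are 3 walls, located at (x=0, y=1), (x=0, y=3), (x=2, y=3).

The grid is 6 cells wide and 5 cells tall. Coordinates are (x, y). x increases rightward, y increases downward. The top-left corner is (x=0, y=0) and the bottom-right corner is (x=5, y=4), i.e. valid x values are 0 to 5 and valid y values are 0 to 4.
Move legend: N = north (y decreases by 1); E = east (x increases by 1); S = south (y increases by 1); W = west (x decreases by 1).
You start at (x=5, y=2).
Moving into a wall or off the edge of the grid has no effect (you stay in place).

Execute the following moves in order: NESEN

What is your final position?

Answer: Final position: (x=5, y=1)

Derivation:
Start: (x=5, y=2)
  N (north): (x=5, y=2) -> (x=5, y=1)
  E (east): blocked, stay at (x=5, y=1)
  S (south): (x=5, y=1) -> (x=5, y=2)
  E (east): blocked, stay at (x=5, y=2)
  N (north): (x=5, y=2) -> (x=5, y=1)
Final: (x=5, y=1)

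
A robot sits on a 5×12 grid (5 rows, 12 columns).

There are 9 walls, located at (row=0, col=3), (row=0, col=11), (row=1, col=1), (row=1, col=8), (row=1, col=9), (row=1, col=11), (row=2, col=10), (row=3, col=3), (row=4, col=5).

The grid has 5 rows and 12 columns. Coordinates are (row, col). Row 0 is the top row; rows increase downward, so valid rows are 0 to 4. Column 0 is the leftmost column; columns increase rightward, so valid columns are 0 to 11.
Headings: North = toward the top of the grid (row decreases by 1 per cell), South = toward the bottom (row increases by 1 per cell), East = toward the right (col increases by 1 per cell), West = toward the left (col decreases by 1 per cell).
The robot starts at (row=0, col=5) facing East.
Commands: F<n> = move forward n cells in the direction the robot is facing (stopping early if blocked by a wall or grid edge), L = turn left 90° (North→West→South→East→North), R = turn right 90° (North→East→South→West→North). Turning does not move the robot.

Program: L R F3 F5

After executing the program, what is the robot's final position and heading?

Start: (row=0, col=5), facing East
  L: turn left, now facing North
  R: turn right, now facing East
  F3: move forward 3, now at (row=0, col=8)
  F5: move forward 2/5 (blocked), now at (row=0, col=10)
Final: (row=0, col=10), facing East

Answer: Final position: (row=0, col=10), facing East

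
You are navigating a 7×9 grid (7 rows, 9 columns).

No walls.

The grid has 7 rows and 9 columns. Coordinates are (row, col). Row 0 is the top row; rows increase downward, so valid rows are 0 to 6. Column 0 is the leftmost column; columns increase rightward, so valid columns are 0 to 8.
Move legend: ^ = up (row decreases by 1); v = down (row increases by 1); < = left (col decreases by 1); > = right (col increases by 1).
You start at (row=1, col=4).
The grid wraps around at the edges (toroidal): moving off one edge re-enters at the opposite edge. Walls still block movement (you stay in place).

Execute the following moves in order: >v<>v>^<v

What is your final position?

Start: (row=1, col=4)
  > (right): (row=1, col=4) -> (row=1, col=5)
  v (down): (row=1, col=5) -> (row=2, col=5)
  < (left): (row=2, col=5) -> (row=2, col=4)
  > (right): (row=2, col=4) -> (row=2, col=5)
  v (down): (row=2, col=5) -> (row=3, col=5)
  > (right): (row=3, col=5) -> (row=3, col=6)
  ^ (up): (row=3, col=6) -> (row=2, col=6)
  < (left): (row=2, col=6) -> (row=2, col=5)
  v (down): (row=2, col=5) -> (row=3, col=5)
Final: (row=3, col=5)

Answer: Final position: (row=3, col=5)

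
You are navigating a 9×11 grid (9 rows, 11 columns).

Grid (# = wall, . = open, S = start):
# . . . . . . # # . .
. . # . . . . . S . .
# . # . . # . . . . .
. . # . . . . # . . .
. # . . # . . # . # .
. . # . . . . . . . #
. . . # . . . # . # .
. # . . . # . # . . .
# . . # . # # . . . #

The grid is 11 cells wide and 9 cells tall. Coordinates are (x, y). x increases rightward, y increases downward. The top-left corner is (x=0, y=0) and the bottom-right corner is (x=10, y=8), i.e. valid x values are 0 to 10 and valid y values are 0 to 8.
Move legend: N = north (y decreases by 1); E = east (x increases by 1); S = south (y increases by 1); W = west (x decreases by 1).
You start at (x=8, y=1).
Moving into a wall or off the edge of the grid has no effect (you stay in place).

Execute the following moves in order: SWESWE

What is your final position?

Answer: Final position: (x=9, y=3)

Derivation:
Start: (x=8, y=1)
  S (south): (x=8, y=1) -> (x=8, y=2)
  W (west): (x=8, y=2) -> (x=7, y=2)
  E (east): (x=7, y=2) -> (x=8, y=2)
  S (south): (x=8, y=2) -> (x=8, y=3)
  W (west): blocked, stay at (x=8, y=3)
  E (east): (x=8, y=3) -> (x=9, y=3)
Final: (x=9, y=3)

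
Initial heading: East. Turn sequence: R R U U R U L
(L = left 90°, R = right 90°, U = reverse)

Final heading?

Start: East
  R (right (90° clockwise)) -> South
  R (right (90° clockwise)) -> West
  U (U-turn (180°)) -> East
  U (U-turn (180°)) -> West
  R (right (90° clockwise)) -> North
  U (U-turn (180°)) -> South
  L (left (90° counter-clockwise)) -> East
Final: East

Answer: Final heading: East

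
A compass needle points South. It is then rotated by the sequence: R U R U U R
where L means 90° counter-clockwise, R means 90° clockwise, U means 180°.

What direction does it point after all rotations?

Start: South
  R (right (90° clockwise)) -> West
  U (U-turn (180°)) -> East
  R (right (90° clockwise)) -> South
  U (U-turn (180°)) -> North
  U (U-turn (180°)) -> South
  R (right (90° clockwise)) -> West
Final: West

Answer: Final heading: West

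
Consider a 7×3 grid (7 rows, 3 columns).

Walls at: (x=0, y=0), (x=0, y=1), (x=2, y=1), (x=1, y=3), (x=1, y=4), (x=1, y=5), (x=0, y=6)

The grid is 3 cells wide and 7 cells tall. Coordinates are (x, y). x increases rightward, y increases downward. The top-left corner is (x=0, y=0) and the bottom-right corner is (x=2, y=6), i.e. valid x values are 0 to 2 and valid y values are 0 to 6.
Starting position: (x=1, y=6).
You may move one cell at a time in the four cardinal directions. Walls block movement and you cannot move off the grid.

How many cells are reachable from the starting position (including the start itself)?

Answer: Reachable cells: 14

Derivation:
BFS flood-fill from (x=1, y=6):
  Distance 0: (x=1, y=6)
  Distance 1: (x=2, y=6)
  Distance 2: (x=2, y=5)
  Distance 3: (x=2, y=4)
  Distance 4: (x=2, y=3)
  Distance 5: (x=2, y=2)
  Distance 6: (x=1, y=2)
  Distance 7: (x=1, y=1), (x=0, y=2)
  Distance 8: (x=1, y=0), (x=0, y=3)
  Distance 9: (x=2, y=0), (x=0, y=4)
  Distance 10: (x=0, y=5)
Total reachable: 14 (grid has 14 open cells total)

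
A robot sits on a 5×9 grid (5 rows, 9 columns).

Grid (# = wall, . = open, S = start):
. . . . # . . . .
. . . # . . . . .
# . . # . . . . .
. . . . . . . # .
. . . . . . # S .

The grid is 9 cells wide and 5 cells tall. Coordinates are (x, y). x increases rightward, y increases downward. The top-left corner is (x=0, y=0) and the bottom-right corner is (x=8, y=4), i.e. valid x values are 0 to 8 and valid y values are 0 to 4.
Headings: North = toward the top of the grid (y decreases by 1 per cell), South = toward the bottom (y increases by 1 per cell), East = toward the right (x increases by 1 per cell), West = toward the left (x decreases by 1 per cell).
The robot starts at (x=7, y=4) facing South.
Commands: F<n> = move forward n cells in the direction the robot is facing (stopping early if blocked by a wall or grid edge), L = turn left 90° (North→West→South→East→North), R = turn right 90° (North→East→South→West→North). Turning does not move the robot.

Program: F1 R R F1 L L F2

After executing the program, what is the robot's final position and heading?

Answer: Final position: (x=7, y=4), facing South

Derivation:
Start: (x=7, y=4), facing South
  F1: move forward 0/1 (blocked), now at (x=7, y=4)
  R: turn right, now facing West
  R: turn right, now facing North
  F1: move forward 0/1 (blocked), now at (x=7, y=4)
  L: turn left, now facing West
  L: turn left, now facing South
  F2: move forward 0/2 (blocked), now at (x=7, y=4)
Final: (x=7, y=4), facing South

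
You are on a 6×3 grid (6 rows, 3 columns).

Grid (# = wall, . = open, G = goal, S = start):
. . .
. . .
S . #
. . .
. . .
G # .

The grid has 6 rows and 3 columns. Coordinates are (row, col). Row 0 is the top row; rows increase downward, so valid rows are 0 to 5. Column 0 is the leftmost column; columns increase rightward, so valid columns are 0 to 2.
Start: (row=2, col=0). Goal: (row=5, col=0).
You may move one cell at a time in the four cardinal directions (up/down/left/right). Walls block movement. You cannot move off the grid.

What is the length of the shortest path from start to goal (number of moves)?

Answer: Shortest path length: 3

Derivation:
BFS from (row=2, col=0) until reaching (row=5, col=0):
  Distance 0: (row=2, col=0)
  Distance 1: (row=1, col=0), (row=2, col=1), (row=3, col=0)
  Distance 2: (row=0, col=0), (row=1, col=1), (row=3, col=1), (row=4, col=0)
  Distance 3: (row=0, col=1), (row=1, col=2), (row=3, col=2), (row=4, col=1), (row=5, col=0)  <- goal reached here
One shortest path (3 moves): (row=2, col=0) -> (row=3, col=0) -> (row=4, col=0) -> (row=5, col=0)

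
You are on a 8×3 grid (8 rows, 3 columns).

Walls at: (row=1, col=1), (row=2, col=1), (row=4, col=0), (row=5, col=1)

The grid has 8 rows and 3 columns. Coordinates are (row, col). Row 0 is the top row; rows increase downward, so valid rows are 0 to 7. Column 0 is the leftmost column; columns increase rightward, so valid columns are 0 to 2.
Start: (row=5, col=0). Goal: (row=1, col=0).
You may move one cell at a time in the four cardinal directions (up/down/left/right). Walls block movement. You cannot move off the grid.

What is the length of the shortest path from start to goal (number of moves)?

BFS from (row=5, col=0) until reaching (row=1, col=0):
  Distance 0: (row=5, col=0)
  Distance 1: (row=6, col=0)
  Distance 2: (row=6, col=1), (row=7, col=0)
  Distance 3: (row=6, col=2), (row=7, col=1)
  Distance 4: (row=5, col=2), (row=7, col=2)
  Distance 5: (row=4, col=2)
  Distance 6: (row=3, col=2), (row=4, col=1)
  Distance 7: (row=2, col=2), (row=3, col=1)
  Distance 8: (row=1, col=2), (row=3, col=0)
  Distance 9: (row=0, col=2), (row=2, col=0)
  Distance 10: (row=0, col=1), (row=1, col=0)  <- goal reached here
One shortest path (10 moves): (row=5, col=0) -> (row=6, col=0) -> (row=6, col=1) -> (row=6, col=2) -> (row=5, col=2) -> (row=4, col=2) -> (row=4, col=1) -> (row=3, col=1) -> (row=3, col=0) -> (row=2, col=0) -> (row=1, col=0)

Answer: Shortest path length: 10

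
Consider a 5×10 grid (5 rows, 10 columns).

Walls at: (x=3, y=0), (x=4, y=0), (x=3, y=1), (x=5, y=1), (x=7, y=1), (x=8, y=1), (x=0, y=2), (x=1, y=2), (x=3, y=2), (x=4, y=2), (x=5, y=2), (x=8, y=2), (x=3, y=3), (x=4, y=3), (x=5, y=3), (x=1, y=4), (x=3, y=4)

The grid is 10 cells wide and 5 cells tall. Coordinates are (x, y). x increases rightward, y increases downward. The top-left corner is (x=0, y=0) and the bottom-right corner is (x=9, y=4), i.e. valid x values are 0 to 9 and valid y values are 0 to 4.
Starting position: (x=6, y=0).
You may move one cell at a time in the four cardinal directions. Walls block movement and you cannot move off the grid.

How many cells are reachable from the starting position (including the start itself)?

BFS flood-fill from (x=6, y=0):
  Distance 0: (x=6, y=0)
  Distance 1: (x=5, y=0), (x=7, y=0), (x=6, y=1)
  Distance 2: (x=8, y=0), (x=6, y=2)
  Distance 3: (x=9, y=0), (x=7, y=2), (x=6, y=3)
  Distance 4: (x=9, y=1), (x=7, y=3), (x=6, y=4)
  Distance 5: (x=9, y=2), (x=8, y=3), (x=5, y=4), (x=7, y=4)
  Distance 6: (x=9, y=3), (x=4, y=4), (x=8, y=4)
  Distance 7: (x=9, y=4)
Total reachable: 20 (grid has 33 open cells total)

Answer: Reachable cells: 20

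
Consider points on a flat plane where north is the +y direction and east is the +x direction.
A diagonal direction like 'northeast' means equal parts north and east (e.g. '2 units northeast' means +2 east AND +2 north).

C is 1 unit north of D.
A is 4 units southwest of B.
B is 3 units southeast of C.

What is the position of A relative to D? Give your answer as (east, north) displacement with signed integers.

Answer: A is at (east=-1, north=-6) relative to D.

Derivation:
Place D at the origin (east=0, north=0).
  C is 1 unit north of D: delta (east=+0, north=+1); C at (east=0, north=1).
  B is 3 units southeast of C: delta (east=+3, north=-3); B at (east=3, north=-2).
  A is 4 units southwest of B: delta (east=-4, north=-4); A at (east=-1, north=-6).
Therefore A relative to D: (east=-1, north=-6).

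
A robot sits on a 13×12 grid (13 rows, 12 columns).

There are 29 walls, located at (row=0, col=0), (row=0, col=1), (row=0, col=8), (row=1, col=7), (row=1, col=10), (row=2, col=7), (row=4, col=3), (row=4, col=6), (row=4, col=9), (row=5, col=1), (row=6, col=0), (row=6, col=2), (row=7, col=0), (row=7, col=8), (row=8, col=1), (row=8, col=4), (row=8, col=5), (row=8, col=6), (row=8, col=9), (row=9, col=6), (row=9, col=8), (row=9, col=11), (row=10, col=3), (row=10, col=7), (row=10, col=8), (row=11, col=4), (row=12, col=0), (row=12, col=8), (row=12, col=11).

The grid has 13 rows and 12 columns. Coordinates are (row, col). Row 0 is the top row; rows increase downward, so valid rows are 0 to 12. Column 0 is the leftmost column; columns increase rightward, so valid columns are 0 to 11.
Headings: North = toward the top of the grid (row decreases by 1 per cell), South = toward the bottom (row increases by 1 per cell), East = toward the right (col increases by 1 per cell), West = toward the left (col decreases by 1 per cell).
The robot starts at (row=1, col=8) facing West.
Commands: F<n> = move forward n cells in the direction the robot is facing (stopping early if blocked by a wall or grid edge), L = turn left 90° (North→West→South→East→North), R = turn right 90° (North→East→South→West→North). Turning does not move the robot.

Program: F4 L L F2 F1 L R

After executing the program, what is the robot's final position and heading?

Start: (row=1, col=8), facing West
  F4: move forward 0/4 (blocked), now at (row=1, col=8)
  L: turn left, now facing South
  L: turn left, now facing East
  F2: move forward 1/2 (blocked), now at (row=1, col=9)
  F1: move forward 0/1 (blocked), now at (row=1, col=9)
  L: turn left, now facing North
  R: turn right, now facing East
Final: (row=1, col=9), facing East

Answer: Final position: (row=1, col=9), facing East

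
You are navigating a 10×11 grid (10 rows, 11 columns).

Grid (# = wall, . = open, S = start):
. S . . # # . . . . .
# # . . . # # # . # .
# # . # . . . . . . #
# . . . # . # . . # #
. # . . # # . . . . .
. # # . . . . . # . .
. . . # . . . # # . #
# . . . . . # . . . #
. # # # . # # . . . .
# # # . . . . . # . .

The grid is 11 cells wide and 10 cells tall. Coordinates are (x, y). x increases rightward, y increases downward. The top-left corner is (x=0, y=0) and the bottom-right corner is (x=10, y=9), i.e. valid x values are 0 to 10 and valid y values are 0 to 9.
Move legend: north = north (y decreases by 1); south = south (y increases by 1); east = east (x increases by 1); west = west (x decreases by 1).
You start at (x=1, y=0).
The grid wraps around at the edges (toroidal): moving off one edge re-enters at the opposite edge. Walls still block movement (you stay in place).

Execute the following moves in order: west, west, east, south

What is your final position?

Start: (x=1, y=0)
  west (west): (x=1, y=0) -> (x=0, y=0)
  west (west): (x=0, y=0) -> (x=10, y=0)
  east (east): (x=10, y=0) -> (x=0, y=0)
  south (south): blocked, stay at (x=0, y=0)
Final: (x=0, y=0)

Answer: Final position: (x=0, y=0)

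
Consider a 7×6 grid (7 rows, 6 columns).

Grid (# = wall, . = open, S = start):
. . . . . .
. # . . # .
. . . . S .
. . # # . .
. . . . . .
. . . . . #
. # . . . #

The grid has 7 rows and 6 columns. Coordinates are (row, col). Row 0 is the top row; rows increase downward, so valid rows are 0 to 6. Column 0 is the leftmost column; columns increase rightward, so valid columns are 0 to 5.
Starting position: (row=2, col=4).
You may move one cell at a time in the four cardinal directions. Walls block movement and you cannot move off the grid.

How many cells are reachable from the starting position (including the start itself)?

BFS flood-fill from (row=2, col=4):
  Distance 0: (row=2, col=4)
  Distance 1: (row=2, col=3), (row=2, col=5), (row=3, col=4)
  Distance 2: (row=1, col=3), (row=1, col=5), (row=2, col=2), (row=3, col=5), (row=4, col=4)
  Distance 3: (row=0, col=3), (row=0, col=5), (row=1, col=2), (row=2, col=1), (row=4, col=3), (row=4, col=5), (row=5, col=4)
  Distance 4: (row=0, col=2), (row=0, col=4), (row=2, col=0), (row=3, col=1), (row=4, col=2), (row=5, col=3), (row=6, col=4)
  Distance 5: (row=0, col=1), (row=1, col=0), (row=3, col=0), (row=4, col=1), (row=5, col=2), (row=6, col=3)
  Distance 6: (row=0, col=0), (row=4, col=0), (row=5, col=1), (row=6, col=2)
  Distance 7: (row=5, col=0)
  Distance 8: (row=6, col=0)
Total reachable: 35 (grid has 35 open cells total)

Answer: Reachable cells: 35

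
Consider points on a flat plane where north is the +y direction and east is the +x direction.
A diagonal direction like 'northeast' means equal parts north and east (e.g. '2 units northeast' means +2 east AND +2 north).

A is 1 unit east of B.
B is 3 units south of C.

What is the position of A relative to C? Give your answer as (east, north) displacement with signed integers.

Answer: A is at (east=1, north=-3) relative to C.

Derivation:
Place C at the origin (east=0, north=0).
  B is 3 units south of C: delta (east=+0, north=-3); B at (east=0, north=-3).
  A is 1 unit east of B: delta (east=+1, north=+0); A at (east=1, north=-3).
Therefore A relative to C: (east=1, north=-3).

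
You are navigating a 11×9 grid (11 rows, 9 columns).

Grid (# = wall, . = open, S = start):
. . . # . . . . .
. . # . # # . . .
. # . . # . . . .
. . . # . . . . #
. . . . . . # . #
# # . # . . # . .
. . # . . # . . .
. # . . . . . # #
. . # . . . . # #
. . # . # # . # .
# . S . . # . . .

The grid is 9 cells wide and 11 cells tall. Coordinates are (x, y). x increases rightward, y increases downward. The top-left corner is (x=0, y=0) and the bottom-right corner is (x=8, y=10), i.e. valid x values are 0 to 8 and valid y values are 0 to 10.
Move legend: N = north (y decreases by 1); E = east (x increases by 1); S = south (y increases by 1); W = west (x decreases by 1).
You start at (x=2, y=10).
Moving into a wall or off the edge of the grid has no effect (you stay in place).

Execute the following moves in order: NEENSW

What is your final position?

Start: (x=2, y=10)
  N (north): blocked, stay at (x=2, y=10)
  E (east): (x=2, y=10) -> (x=3, y=10)
  E (east): (x=3, y=10) -> (x=4, y=10)
  N (north): blocked, stay at (x=4, y=10)
  S (south): blocked, stay at (x=4, y=10)
  W (west): (x=4, y=10) -> (x=3, y=10)
Final: (x=3, y=10)

Answer: Final position: (x=3, y=10)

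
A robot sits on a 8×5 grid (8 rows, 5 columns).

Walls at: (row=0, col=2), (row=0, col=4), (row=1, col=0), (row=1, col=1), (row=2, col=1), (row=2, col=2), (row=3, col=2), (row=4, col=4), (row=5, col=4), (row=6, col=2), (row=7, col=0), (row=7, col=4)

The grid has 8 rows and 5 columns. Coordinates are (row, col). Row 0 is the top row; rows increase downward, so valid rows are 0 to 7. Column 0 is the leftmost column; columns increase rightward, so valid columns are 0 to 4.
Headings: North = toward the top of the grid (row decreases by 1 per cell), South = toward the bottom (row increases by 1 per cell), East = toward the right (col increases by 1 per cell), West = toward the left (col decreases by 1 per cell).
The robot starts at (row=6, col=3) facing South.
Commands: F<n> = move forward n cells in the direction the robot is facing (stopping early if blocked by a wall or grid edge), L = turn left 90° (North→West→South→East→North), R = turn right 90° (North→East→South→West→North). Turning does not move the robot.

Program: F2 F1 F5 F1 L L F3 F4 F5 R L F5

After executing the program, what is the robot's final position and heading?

Answer: Final position: (row=0, col=3), facing North

Derivation:
Start: (row=6, col=3), facing South
  F2: move forward 1/2 (blocked), now at (row=7, col=3)
  F1: move forward 0/1 (blocked), now at (row=7, col=3)
  F5: move forward 0/5 (blocked), now at (row=7, col=3)
  F1: move forward 0/1 (blocked), now at (row=7, col=3)
  L: turn left, now facing East
  L: turn left, now facing North
  F3: move forward 3, now at (row=4, col=3)
  F4: move forward 4, now at (row=0, col=3)
  F5: move forward 0/5 (blocked), now at (row=0, col=3)
  R: turn right, now facing East
  L: turn left, now facing North
  F5: move forward 0/5 (blocked), now at (row=0, col=3)
Final: (row=0, col=3), facing North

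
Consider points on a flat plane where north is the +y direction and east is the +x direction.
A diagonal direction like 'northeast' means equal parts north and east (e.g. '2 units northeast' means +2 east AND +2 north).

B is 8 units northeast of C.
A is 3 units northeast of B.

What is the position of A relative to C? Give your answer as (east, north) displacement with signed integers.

Answer: A is at (east=11, north=11) relative to C.

Derivation:
Place C at the origin (east=0, north=0).
  B is 8 units northeast of C: delta (east=+8, north=+8); B at (east=8, north=8).
  A is 3 units northeast of B: delta (east=+3, north=+3); A at (east=11, north=11).
Therefore A relative to C: (east=11, north=11).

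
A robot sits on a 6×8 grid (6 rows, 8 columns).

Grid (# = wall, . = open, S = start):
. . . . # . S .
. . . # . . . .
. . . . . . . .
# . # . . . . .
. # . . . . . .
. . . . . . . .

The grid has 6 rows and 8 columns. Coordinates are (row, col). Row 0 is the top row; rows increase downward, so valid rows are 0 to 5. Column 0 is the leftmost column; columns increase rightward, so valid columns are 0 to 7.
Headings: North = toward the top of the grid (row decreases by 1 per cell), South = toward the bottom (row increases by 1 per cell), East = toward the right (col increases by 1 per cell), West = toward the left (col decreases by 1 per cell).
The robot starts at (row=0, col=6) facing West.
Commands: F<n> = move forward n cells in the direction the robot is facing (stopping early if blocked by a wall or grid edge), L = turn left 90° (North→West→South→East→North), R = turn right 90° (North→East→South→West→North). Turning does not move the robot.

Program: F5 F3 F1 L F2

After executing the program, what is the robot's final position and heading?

Answer: Final position: (row=2, col=5), facing South

Derivation:
Start: (row=0, col=6), facing West
  F5: move forward 1/5 (blocked), now at (row=0, col=5)
  F3: move forward 0/3 (blocked), now at (row=0, col=5)
  F1: move forward 0/1 (blocked), now at (row=0, col=5)
  L: turn left, now facing South
  F2: move forward 2, now at (row=2, col=5)
Final: (row=2, col=5), facing South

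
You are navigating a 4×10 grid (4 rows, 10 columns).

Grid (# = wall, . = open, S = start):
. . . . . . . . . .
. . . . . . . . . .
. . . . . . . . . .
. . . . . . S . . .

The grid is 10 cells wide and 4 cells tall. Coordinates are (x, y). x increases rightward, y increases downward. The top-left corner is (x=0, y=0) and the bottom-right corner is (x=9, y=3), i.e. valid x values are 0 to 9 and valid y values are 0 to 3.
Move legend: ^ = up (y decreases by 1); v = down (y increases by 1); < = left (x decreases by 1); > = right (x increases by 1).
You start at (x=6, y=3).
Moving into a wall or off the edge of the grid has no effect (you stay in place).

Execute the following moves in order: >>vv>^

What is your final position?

Start: (x=6, y=3)
  > (right): (x=6, y=3) -> (x=7, y=3)
  > (right): (x=7, y=3) -> (x=8, y=3)
  v (down): blocked, stay at (x=8, y=3)
  v (down): blocked, stay at (x=8, y=3)
  > (right): (x=8, y=3) -> (x=9, y=3)
  ^ (up): (x=9, y=3) -> (x=9, y=2)
Final: (x=9, y=2)

Answer: Final position: (x=9, y=2)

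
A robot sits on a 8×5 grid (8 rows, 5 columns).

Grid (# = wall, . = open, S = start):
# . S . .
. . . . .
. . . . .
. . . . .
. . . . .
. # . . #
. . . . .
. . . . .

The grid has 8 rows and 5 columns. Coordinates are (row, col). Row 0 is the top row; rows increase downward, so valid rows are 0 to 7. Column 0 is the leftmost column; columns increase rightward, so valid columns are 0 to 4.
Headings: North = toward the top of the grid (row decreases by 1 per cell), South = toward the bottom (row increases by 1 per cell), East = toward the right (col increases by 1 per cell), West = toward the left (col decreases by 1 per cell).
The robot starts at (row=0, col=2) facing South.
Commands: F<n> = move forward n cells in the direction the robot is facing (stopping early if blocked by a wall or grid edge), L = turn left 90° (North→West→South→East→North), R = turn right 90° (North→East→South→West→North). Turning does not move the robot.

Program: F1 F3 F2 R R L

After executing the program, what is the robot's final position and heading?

Start: (row=0, col=2), facing South
  F1: move forward 1, now at (row=1, col=2)
  F3: move forward 3, now at (row=4, col=2)
  F2: move forward 2, now at (row=6, col=2)
  R: turn right, now facing West
  R: turn right, now facing North
  L: turn left, now facing West
Final: (row=6, col=2), facing West

Answer: Final position: (row=6, col=2), facing West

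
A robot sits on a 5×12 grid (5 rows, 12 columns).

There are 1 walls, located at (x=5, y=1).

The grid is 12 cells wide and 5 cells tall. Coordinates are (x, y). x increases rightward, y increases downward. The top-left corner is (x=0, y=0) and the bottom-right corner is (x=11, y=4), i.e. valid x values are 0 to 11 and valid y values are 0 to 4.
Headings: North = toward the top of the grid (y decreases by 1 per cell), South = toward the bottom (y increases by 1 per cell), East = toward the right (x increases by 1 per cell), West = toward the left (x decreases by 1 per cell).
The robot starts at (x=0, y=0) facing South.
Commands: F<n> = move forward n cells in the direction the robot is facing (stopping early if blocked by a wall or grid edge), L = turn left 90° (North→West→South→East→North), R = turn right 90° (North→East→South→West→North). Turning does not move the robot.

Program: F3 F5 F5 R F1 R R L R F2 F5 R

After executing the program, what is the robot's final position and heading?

Answer: Final position: (x=7, y=4), facing South

Derivation:
Start: (x=0, y=0), facing South
  F3: move forward 3, now at (x=0, y=3)
  F5: move forward 1/5 (blocked), now at (x=0, y=4)
  F5: move forward 0/5 (blocked), now at (x=0, y=4)
  R: turn right, now facing West
  F1: move forward 0/1 (blocked), now at (x=0, y=4)
  R: turn right, now facing North
  R: turn right, now facing East
  L: turn left, now facing North
  R: turn right, now facing East
  F2: move forward 2, now at (x=2, y=4)
  F5: move forward 5, now at (x=7, y=4)
  R: turn right, now facing South
Final: (x=7, y=4), facing South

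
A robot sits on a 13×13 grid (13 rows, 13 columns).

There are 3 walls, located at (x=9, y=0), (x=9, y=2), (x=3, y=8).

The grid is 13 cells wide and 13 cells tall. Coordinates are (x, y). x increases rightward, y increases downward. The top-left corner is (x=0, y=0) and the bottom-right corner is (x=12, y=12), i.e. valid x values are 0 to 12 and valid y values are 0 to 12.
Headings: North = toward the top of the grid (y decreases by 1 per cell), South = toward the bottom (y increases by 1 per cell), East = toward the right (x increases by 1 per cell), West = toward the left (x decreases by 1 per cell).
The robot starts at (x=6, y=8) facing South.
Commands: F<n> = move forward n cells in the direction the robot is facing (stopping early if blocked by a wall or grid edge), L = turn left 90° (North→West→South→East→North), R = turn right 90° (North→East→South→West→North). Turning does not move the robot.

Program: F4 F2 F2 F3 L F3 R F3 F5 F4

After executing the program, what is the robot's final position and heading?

Answer: Final position: (x=9, y=12), facing South

Derivation:
Start: (x=6, y=8), facing South
  F4: move forward 4, now at (x=6, y=12)
  F2: move forward 0/2 (blocked), now at (x=6, y=12)
  F2: move forward 0/2 (blocked), now at (x=6, y=12)
  F3: move forward 0/3 (blocked), now at (x=6, y=12)
  L: turn left, now facing East
  F3: move forward 3, now at (x=9, y=12)
  R: turn right, now facing South
  F3: move forward 0/3 (blocked), now at (x=9, y=12)
  F5: move forward 0/5 (blocked), now at (x=9, y=12)
  F4: move forward 0/4 (blocked), now at (x=9, y=12)
Final: (x=9, y=12), facing South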